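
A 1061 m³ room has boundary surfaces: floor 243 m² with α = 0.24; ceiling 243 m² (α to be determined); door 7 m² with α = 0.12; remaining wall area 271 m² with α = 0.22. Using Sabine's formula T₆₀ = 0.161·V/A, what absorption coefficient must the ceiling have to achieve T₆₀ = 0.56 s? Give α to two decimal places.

A = 0.161·V/T₆₀ = 0.161·1061/0.56 = 305.04 m² sabins.
Absorption from the other surfaces = 243·0.24 + 7·0.12 + 271·0.22 = 118.78 m², so the ceiling must supply 186.26 m² over 243 m².
α = 186.26/243 = 0.766.

0.77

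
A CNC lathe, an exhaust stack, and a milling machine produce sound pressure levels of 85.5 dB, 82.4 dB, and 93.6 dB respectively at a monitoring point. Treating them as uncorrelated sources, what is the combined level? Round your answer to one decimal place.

Incoherent sources combine by intensity addition: L_total = 10·log₁₀(Σ 10^(L_i/10)).
Σ 10^(L/10) = 10^(85.5/10) + 10^(82.4/10) + 10^(93.6/10) = 2.819e+09.
L_total = 10·log₁₀(2.819e+09) = 94.50 dB.

94.5 dB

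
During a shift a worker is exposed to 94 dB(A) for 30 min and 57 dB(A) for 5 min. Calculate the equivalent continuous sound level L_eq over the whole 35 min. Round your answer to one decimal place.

93.3 dB(A)

The energy average is taken in the linear domain: L_eq = 10·log₁₀[(Σ tᵢ·10^(Lᵢ/10))/T], T = 35 min.
Σ tᵢ·10^(Lᵢ/10) = 30·10^(94/10) + 5·10^(57/10) = 7.536e+10.
L_eq = 10·log₁₀(7.536e+10/35) = 93.33 dB(A).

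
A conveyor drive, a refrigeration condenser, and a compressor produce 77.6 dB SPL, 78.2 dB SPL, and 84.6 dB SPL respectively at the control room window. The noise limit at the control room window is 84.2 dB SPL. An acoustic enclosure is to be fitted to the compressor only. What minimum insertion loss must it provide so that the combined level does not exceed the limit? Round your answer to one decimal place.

Everything except the compressor sums to 10^(77.6/10) + 10^(78.2/10) = 1.236e+08 in linear terms, 80.92 dB SPL.
The limit corresponds to 10^(84.2/10) = 2.630e+08; subtracting the fixed part leaves 1.394e+08 for the compressor, i.e. 81.44 dB SPL.
Required insertion loss = 84.6 − 81.44 = 3.16 dB.

3.2 dB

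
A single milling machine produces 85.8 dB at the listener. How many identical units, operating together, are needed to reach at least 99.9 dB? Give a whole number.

Need L₁ + 10·log₁₀ N ≥ 99.9, i.e. log₁₀ N ≥ 1.41.
N ≥ 10^(14.1/10) = 25.704, so N = 26.

26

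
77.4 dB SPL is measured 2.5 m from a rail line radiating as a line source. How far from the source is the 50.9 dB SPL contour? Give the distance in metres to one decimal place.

1116.7 m

For a line source L₁ − L₂ = 10·log₁₀(r₂/r₁), so r₂ = r₁·10^((L₁−L₂)/10).
r₂ = 2.5·10^((77.4−50.9)/10) = 2.5·10^(26.5/10) = 1116.71 m.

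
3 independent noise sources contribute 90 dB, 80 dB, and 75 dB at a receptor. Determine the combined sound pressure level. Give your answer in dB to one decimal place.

Incoherent sources combine by intensity addition: L_total = 10·log₁₀(Σ 10^(L_i/10)).
Σ 10^(L/10) = 10^(90/10) + 10^(80/10) + 10^(75/10) = 1.132e+09.
L_total = 10·log₁₀(1.132e+09) = 90.54 dB.

90.5 dB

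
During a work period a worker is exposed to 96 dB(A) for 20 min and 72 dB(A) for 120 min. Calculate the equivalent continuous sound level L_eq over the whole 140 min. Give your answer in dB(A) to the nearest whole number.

The energy average is taken in the linear domain: L_eq = 10·log₁₀[(Σ tᵢ·10^(Lᵢ/10))/T], T = 140 min.
Σ tᵢ·10^(Lᵢ/10) = 20·10^(96/10) + 120·10^(72/10) = 8.152e+10.
L_eq = 10·log₁₀(8.152e+10/140) = 87.65 dB(A).

88 dB(A)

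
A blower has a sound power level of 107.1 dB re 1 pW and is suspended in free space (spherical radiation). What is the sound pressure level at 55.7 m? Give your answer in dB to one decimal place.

L_p = L_w − 10·log₁₀(4π·r²) with r = 55.7 m.
4π·r² = 3.899e+04 m², 10·log₁₀ of that is 45.909 dB.
L_p = 107.1 − 45.909 = 61.19 dB.

61.2 dB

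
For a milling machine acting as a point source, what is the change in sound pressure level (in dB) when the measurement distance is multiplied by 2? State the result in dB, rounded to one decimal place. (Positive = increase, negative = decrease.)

Point-source spreading: ΔL = −20·log₁₀(r₂/r₁).
ΔL = −20·log₁₀(2) = -6.02 dB.

-6.0 dB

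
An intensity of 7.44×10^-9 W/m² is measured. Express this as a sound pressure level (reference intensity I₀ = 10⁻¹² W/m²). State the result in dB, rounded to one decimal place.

38.7 dB

Dividing by I₀ shifts the exponent by 12: I/I₀ = 7.44×10^3.
L = 10·(0.8716 + 3) = 38.72 dB.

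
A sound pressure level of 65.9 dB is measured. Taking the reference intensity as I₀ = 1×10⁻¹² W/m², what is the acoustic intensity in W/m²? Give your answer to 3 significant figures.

L = 10·log₁₀(I/I₀) ⇒ I = I₀·10^(L/10) = 10⁻¹² × 10^6.59.

3.89e-06 W/m²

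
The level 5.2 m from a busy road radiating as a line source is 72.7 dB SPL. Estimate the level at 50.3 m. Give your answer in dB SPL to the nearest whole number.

63 dB SPL

Cylindrical spreading from a line source gives a 10·log₁₀(r₂/r₁) drop.
L₂ = 72.7 − 10·log₁₀(50.3/5.2) = 72.7 − 9.856 = 62.84 dB SPL.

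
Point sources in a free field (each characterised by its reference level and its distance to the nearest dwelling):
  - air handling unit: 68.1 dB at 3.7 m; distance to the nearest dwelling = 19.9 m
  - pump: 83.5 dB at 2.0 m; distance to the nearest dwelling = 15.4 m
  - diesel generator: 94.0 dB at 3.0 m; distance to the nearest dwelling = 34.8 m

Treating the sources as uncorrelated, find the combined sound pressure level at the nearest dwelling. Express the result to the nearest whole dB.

74 dB

Propagate each source to the receiver with L = L_ref − 20·log₁₀(r/r_ref), then add intensities.
air handling unit: 68.1 − 20·log₁₀(19.9/3.7) = 68.1 − 14.61 = 53.49 dB.
pump: 83.5 − 20·log₁₀(15.4/2.0) = 83.5 − 17.73 = 65.77 dB.
diesel generator: 94.0 − 20·log₁₀(34.8/3.0) = 94.0 − 21.29 = 72.71 dB.
Σ 10^(L/10) = 2.267e+07 → L_total = 10·log₁₀(2.267e+07) = 73.55 dB.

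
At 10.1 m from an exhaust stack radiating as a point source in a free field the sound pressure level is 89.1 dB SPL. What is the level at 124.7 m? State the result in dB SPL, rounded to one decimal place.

67.3 dB SPL

For a point source, L₂ = L₁ − 20·log₁₀(r₂/r₁).
L₂ = 89.1 − 20·log₁₀(124.7/10.1) = 89.1 − 21.831 = 67.27 dB SPL.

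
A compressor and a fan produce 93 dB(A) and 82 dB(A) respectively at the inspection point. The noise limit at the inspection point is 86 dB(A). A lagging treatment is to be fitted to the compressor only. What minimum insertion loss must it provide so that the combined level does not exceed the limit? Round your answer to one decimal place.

The untreated sources together contribute 10^(82/10) = 1.585e+08, i.e. 82.00 dB(A).
The limit corresponds to 10^(86/10) = 3.981e+08; subtracting the fixed part leaves 2.396e+08 for the compressor, i.e. 83.80 dB(A).
So the compressor must be reduced from 93 to 83.80 dB(A): IL = 9.20 dB.

9.2 dB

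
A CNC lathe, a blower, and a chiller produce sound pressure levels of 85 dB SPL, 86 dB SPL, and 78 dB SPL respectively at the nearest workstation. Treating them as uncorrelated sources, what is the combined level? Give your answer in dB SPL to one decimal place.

88.9 dB SPL

For uncorrelated sources the intensities add, so convert each level to linear form, sum, and take 10·log₁₀ of the total.
Σ 10^(L/10) = 10^(85/10) + 10^(86/10) + 10^(78/10) = 7.774e+08.
L_total = 10·log₁₀(7.774e+08) = 88.91 dB SPL.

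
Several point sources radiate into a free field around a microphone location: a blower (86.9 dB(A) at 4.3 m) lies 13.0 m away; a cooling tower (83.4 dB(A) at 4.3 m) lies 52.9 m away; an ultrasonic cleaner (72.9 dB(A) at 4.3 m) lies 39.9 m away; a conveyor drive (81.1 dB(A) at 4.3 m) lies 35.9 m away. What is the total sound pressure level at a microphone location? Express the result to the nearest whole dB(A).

Apply inverse-square spreading to bring every level to the receiver, then sum 10^(L/10).
blower: 86.9 − 20·log₁₀(13.0/4.3) = 86.9 − 9.61 = 77.29 dB(A).
cooling tower: 83.4 − 20·log₁₀(52.9/4.3) = 83.4 − 21.80 = 61.60 dB(A).
ultrasonic cleaner: 72.9 − 20·log₁₀(39.9/4.3) = 72.9 − 19.35 = 53.55 dB(A).
conveyor drive: 81.1 − 20·log₁₀(35.9/4.3) = 81.1 − 18.43 = 62.67 dB(A).
Σ 10^(L/10) = 5.711e+07 → L_total = 10·log₁₀(5.711e+07) = 77.57 dB(A).

78 dB(A)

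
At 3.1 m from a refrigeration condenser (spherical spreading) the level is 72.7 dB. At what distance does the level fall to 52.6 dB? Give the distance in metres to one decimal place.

For a point source L₁ − L₂ = 20·log₁₀(r₂/r₁), so r₂ = r₁·10^((L₁−L₂)/20).
r₂ = 3.1·10^((72.7−52.6)/20) = 3.1·10^(20.1/20) = 31.36 m.

31.4 m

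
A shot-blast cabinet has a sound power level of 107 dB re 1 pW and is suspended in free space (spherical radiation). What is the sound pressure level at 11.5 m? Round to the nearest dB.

Free-field spherical radiation: L_p = L_w − 10·log₁₀(4π·r²), r = 11.5 m.
4π·r² = 1662 m², 10·log₁₀ of that is 32.206 dB.
L_p = 107 − 32.206 = 74.79 dB.

75 dB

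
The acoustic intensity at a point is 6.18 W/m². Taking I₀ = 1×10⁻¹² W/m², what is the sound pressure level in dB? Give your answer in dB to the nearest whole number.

I/I₀ = 6.18/10⁻¹² = 6.18×10^12, and L = 10·log₁₀(I/I₀).
L = 10·(0.7910 + 12) = 127.91 dB.

128 dB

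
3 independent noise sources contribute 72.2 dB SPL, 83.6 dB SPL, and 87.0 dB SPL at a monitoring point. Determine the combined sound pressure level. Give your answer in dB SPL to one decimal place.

88.7 dB SPL

Incoherent sources combine by intensity addition: L_total = 10·log₁₀(Σ 10^(L_i/10)).
Σ 10^(L/10) = 10^(72.2/10) + 10^(83.6/10) + 10^(87.0/10) = 7.469e+08.
L_total = 10·log₁₀(7.469e+08) = 88.73 dB SPL.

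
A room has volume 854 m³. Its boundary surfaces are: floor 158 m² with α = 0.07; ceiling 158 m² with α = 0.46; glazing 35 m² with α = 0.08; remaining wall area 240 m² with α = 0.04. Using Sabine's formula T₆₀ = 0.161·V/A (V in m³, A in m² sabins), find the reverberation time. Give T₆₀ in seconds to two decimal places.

Total absorption A = 158·0.07 + 158·0.46 + 35·0.08 + 240·0.04 = 96.14 m² sabins.
T₆₀ = 0.161·V/A = 0.161·854/96.14 = 1.430 s.

1.43 s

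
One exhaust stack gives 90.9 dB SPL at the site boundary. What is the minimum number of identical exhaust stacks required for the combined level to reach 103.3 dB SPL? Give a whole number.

18

Need L₁ + 10·log₁₀ N ≥ 103.3, i.e. log₁₀ N ≥ 1.24.
N ≥ 10^(12.4/10) = 17.378, so N = 18.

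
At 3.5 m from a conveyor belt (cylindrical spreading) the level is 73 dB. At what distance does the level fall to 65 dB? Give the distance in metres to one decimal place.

Line-source spreading drops the level by 10·log₁₀(r₂/r₁); inverting, r₂/r₁ = 10^(ΔL/10).
r₂ = 3.5·10^((73−65)/10) = 3.5·10^(8.0/10) = 22.08 m.

22.1 m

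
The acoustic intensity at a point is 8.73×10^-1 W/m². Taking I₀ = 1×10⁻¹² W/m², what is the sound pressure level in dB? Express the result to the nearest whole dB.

Dividing by I₀ shifts the exponent by 12: I/I₀ = 8.73×10^11.
L = 10·(0.9410 + 11) = 119.41 dB.

119 dB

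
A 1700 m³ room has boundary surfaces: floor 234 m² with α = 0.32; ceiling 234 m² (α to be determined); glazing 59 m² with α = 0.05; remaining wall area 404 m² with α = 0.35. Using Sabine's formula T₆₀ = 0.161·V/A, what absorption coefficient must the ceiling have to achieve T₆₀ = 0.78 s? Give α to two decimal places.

0.56

From T₆₀ = 0.161·V/A, the target T₆₀ = 0.78 s needs A = 0.161·1700/0.78 = 350.90 m².
Absorption from the other surfaces = 234·0.32 + 59·0.05 + 404·0.35 = 219.23 m², so the ceiling must supply 131.67 m² over 234 m².
α = 131.67/234 = 0.563.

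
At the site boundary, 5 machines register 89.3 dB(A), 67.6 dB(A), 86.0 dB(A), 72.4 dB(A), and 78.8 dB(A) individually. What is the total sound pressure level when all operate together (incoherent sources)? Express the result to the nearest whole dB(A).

Incoherent sources combine by intensity addition: L_total = 10·log₁₀(Σ 10^(L_i/10)).
Σ 10^(L/10) = 10^(89.3/10) + 10^(67.6/10) + 10^(86.0/10) + 10^(72.4/10) + 10^(78.8/10) = 1.348e+09.
L_total = 10·log₁₀(1.348e+09) = 91.30 dB(A).

91 dB(A)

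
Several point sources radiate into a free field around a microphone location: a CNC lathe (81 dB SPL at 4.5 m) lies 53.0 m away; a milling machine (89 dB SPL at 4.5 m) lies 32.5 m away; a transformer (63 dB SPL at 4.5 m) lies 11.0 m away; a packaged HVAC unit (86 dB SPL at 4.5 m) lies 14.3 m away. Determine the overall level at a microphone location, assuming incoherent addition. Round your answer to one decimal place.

First find each source's level at the receiver (point-source: −20·log₁₀(r/r_ref)), then combine on an intensity basis.
CNC lathe: 81 − 20·log₁₀(53.0/4.5) = 81 − 21.42 = 59.58 dB SPL.
milling machine: 89 − 20·log₁₀(32.5/4.5) = 89 − 17.17 = 71.83 dB SPL.
transformer: 63 − 20·log₁₀(11.0/4.5) = 63 − 7.76 = 55.24 dB SPL.
packaged HVAC unit: 86 − 20·log₁₀(14.3/4.5) = 86 − 10.04 = 75.96 dB SPL.
Σ 10^(L/10) = 5.589e+07 → L_total = 10·log₁₀(5.589e+07) = 77.47 dB SPL.

77.5 dB SPL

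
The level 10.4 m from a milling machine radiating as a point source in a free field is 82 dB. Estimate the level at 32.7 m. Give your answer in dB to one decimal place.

For a point source, L₂ = L₁ − 20·log₁₀(r₂/r₁).
L₂ = 82 − 20·log₁₀(32.7/10.4) = 82 − 9.950 = 72.05 dB.

72.0 dB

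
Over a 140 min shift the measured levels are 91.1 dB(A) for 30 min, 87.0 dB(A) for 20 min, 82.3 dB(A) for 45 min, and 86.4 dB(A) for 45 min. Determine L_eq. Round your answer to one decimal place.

L_eq = 10·log₁₀[(1/T)·Σ tᵢ·10^(Lᵢ/10)] with T = 140 min.
Σ tᵢ·10^(Lᵢ/10) = 30·10^(91.1/10) + 20·10^(87.0/10) + 45·10^(82.3/10) + 45·10^(86.4/10) = 7.596e+10.
L_eq = 10·log₁₀(7.596e+10/140) = 87.34 dB(A).

87.3 dB(A)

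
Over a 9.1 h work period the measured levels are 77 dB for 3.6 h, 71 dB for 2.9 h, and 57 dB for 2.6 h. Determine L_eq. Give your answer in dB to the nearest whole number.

74 dB

L_eq = 10·log₁₀[(1/T)·Σ tᵢ·10^(Lᵢ/10)] with T = 9.1 h.
Σ tᵢ·10^(Lᵢ/10) = 3.6·10^(77/10) + 2.9·10^(71/10) + 2.6·10^(57/10) = 2.182e+08.
L_eq = 10·log₁₀(2.182e+08/9.1) = 73.80 dB.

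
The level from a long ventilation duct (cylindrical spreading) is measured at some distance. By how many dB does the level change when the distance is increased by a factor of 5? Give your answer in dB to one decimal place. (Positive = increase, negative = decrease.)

Line-source spreading: ΔL = −10·log₁₀(r₂/r₁).
ΔL = −10·log₁₀(5) = -6.99 dB.

-7.0 dB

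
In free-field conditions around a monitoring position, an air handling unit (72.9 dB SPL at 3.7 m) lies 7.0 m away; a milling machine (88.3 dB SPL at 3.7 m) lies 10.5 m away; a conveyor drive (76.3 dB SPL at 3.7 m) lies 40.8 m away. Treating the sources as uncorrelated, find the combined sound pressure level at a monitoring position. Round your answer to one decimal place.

79.5 dB SPL

Propagate each source to the receiver with L = L_ref − 20·log₁₀(r/r_ref), then add intensities.
air handling unit: 72.9 − 20·log₁₀(7.0/3.7) = 72.9 − 5.54 = 67.36 dB SPL.
milling machine: 88.3 − 20·log₁₀(10.5/3.7) = 88.3 − 9.06 = 79.24 dB SPL.
conveyor drive: 76.3 − 20·log₁₀(40.8/3.7) = 76.3 − 20.85 = 55.45 dB SPL.
Σ 10^(L/10) = 8.975e+07 → L_total = 10·log₁₀(8.975e+07) = 79.53 dB SPL.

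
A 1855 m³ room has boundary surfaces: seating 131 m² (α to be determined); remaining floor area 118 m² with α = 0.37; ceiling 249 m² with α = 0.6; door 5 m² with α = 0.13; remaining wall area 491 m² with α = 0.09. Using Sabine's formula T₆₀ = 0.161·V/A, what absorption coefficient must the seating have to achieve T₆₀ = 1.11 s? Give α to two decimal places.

A = 0.161·V/T₆₀ = 0.161·1855/1.11 = 269.06 m² sabins.
Absorption from the other surfaces = 118·0.37 + 249·0.6 + 5·0.13 + 491·0.09 = 237.90 m², so the seating must supply 31.16 m² over 131 m².
α = 31.16/131 = 0.238.

0.24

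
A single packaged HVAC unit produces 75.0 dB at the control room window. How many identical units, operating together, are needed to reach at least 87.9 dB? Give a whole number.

N identical sources give L₁ + 10·log₁₀ N, so require 10·log₁₀ N ≥ 87.9 − 75.0 = 12.9 dB.
N ≥ 10^(12.9/10) = 19.498, so N = 20.

20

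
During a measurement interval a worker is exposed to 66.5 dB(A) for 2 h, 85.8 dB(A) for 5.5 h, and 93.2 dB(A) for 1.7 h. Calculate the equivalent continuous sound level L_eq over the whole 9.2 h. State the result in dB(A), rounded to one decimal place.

Weight each interval's intensity by its duration and average over T = 9.2 h:
Σ tᵢ·10^(Lᵢ/10) = 2·10^(66.5/10) + 5.5·10^(85.8/10) + 1.7·10^(93.2/10) = 5.652e+09.
L_eq = 10·log₁₀(5.652e+09/9.2) = 87.88 dB(A).

87.9 dB(A)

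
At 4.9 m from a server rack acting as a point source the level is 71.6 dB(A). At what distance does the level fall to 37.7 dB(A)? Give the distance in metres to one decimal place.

242.8 m

The 33.9 dB drop corresponds to a distance ratio of 10^(33.9/20) for a point source.
r₂ = 4.9·10^((71.6−37.7)/20) = 4.9·10^(33.9/20) = 242.77 m.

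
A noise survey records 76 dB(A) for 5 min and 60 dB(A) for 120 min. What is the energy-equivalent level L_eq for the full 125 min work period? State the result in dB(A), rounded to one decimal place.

L_eq = 10·log₁₀[(1/T)·Σ tᵢ·10^(Lᵢ/10)] with T = 125 min.
Σ tᵢ·10^(Lᵢ/10) = 5·10^(76/10) + 120·10^(60/10) = 3.191e+08.
L_eq = 10·log₁₀(3.191e+08/125) = 64.07 dB(A).

64.1 dB(A)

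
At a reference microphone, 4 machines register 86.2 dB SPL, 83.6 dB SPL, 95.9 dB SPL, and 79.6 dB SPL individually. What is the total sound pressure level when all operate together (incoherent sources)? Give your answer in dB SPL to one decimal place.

Incoherent sources combine by intensity addition: L_total = 10·log₁₀(Σ 10^(L_i/10)).
Σ 10^(L/10) = 10^(86.2/10) + 10^(83.6/10) + 10^(95.9/10) + 10^(79.6/10) = 4.628e+09.
L_total = 10·log₁₀(4.628e+09) = 96.65 dB SPL.

96.7 dB SPL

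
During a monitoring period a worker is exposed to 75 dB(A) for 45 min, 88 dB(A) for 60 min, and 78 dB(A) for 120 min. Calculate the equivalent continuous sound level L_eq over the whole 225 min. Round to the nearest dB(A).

Weight each interval's intensity by its duration and average over T = 225 min:
Σ tᵢ·10^(Lᵢ/10) = 45·10^(75/10) + 60·10^(88/10) + 120·10^(78/10) = 4.685e+10.
L_eq = 10·log₁₀(4.685e+10/225) = 83.19 dB(A).

83 dB(A)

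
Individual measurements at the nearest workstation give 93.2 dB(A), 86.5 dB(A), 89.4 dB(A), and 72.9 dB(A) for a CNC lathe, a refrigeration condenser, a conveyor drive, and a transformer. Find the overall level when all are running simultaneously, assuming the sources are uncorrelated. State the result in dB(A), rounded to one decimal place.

95.3 dB(A)

For uncorrelated sources the intensities add, so convert each level to linear form, sum, and take 10·log₁₀ of the total.
Σ 10^(L/10) = 10^(93.2/10) + 10^(86.5/10) + 10^(89.4/10) + 10^(72.9/10) = 3.426e+09.
L_total = 10·log₁₀(3.426e+09) = 95.35 dB(A).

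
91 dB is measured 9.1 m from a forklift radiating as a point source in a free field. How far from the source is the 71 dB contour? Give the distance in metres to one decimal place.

For a point source L₁ − L₂ = 20·log₁₀(r₂/r₁), so r₂ = r₁·10^((L₁−L₂)/20).
r₂ = 9.1·10^((91−71)/20) = 9.1·10^(20.0/20) = 91.00 m.

91.0 m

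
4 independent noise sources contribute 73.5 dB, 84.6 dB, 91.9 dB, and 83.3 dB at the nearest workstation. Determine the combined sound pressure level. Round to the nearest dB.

For uncorrelated sources the intensities add, so convert each level to linear form, sum, and take 10·log₁₀ of the total.
Σ 10^(L/10) = 10^(73.5/10) + 10^(84.6/10) + 10^(91.9/10) + 10^(83.3/10) = 2.073e+09.
L_total = 10·log₁₀(2.073e+09) = 93.17 dB.

93 dB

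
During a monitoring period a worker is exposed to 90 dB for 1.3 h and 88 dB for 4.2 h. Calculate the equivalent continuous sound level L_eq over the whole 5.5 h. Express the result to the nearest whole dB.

89 dB

L_eq = 10·log₁₀[(1/T)·Σ tᵢ·10^(Lᵢ/10)] with T = 5.5 h.
Σ tᵢ·10^(Lᵢ/10) = 1.3·10^(90/10) + 4.2·10^(88/10) = 3.950e+09.
L_eq = 10·log₁₀(3.950e+09/5.5) = 88.56 dB.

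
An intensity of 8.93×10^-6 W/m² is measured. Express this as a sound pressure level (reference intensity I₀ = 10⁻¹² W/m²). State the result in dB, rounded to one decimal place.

69.5 dB

I/I₀ = 8.93×10^-6/10⁻¹² = 8.93×10^6, and L = 10·log₁₀(I/I₀).
L = 10·(0.9509 + 6) = 69.51 dB.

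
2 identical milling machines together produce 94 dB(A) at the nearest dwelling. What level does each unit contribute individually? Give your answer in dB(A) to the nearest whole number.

For N identical incoherent sources L_total = L₁ + 10·log₁₀ N, so L₁ = 94 − 10·log₁₀(2) = 94 − 3.010.

91 dB(A)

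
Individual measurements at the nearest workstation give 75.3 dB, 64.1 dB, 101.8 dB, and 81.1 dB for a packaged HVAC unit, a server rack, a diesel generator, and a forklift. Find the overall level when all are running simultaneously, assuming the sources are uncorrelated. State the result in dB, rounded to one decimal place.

101.8 dB

For uncorrelated sources the intensities add, so convert each level to linear form, sum, and take 10·log₁₀ of the total.
Σ 10^(L/10) = 10^(75.3/10) + 10^(64.1/10) + 10^(101.8/10) + 10^(81.1/10) = 1.530e+10.
L_total = 10·log₁₀(1.530e+10) = 101.85 dB.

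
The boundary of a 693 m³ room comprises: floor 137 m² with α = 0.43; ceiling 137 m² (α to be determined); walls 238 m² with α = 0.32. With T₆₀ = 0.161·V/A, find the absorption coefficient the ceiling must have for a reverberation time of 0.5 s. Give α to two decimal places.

From T₆₀ = 0.161·V/A, the target T₆₀ = 0.5 s needs A = 0.161·693/0.5 = 223.15 m².
Absorption from the other surfaces = 137·0.43 + 238·0.32 = 135.07 m², so the ceiling must supply 88.08 m² over 137 m².
α = 88.08/137 = 0.643.

0.64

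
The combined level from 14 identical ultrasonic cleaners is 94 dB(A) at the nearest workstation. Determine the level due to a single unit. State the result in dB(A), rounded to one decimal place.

82.5 dB(A)

14 equal contributions raise the level by 10·log₁₀ 14 = 11.461 dB, so each unit alone gives 94 − 11.461.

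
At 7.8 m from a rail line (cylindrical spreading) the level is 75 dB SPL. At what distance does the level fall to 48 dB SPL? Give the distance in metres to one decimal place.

3909.3 m

Line-source spreading drops the level by 10·log₁₀(r₂/r₁); inverting, r₂/r₁ = 10^(ΔL/10).
r₂ = 7.8·10^((75−48)/10) = 7.8·10^(27.0/10) = 3909.26 m.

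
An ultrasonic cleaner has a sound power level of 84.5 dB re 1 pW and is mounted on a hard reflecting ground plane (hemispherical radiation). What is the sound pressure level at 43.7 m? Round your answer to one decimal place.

The power spreads over a hemisphere of area 2π·r², so L_p = L_w − 10·log₁₀(2π·r²).
2π·r² = 1.2e+04 m², 10·log₁₀ of that is 40.791 dB.
L_p = 84.5 − 40.791 = 43.71 dB.

43.7 dB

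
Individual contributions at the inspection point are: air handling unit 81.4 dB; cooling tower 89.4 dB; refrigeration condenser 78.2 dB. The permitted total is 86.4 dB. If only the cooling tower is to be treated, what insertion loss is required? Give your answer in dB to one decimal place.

The untreated sources together contribute 10^(81.4/10) + 10^(78.2/10) = 2.041e+08, i.e. 83.10 dB.
The limit corresponds to 10^(86.4/10) = 4.365e+08; subtracting the fixed part leaves 2.324e+08 for the cooling tower, i.e. 83.66 dB.
So the cooling tower must be reduced from 89.4 to 83.66 dB: IL = 5.74 dB.

5.7 dB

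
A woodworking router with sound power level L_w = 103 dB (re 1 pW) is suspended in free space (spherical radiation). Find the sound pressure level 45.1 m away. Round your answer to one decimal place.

58.9 dB

Free-field spherical radiation: L_p = L_w − 10·log₁₀(4π·r²), r = 45.1 m.
4π·r² = 2.556e+04 m², 10·log₁₀ of that is 44.076 dB.
L_p = 103 − 44.076 = 58.92 dB.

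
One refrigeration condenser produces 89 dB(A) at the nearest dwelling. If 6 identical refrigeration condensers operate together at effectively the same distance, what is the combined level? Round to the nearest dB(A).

L_total = L₁ + 10·log₁₀ N for N identical incoherent sources.
L_total = 89 + 10·log₁₀(6) = 89 + 7.782 = 96.78 dB(A).

97 dB(A)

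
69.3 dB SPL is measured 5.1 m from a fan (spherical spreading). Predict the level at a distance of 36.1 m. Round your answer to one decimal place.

For a point source, L₂ = L₁ − 20·log₁₀(r₂/r₁).
L₂ = 69.3 − 20·log₁₀(36.1/5.1) = 69.3 − 16.999 = 52.30 dB SPL.

52.3 dB SPL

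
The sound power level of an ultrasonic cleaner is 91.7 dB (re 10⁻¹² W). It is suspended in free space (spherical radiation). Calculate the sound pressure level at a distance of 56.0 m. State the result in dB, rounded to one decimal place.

45.7 dB

Free-field spherical radiation: L_p = L_w − 10·log₁₀(4π·r²), r = 56.0 m.
4π·r² = 3.941e+04 m², 10·log₁₀ of that is 45.956 dB.
L_p = 91.7 − 45.956 = 45.74 dB.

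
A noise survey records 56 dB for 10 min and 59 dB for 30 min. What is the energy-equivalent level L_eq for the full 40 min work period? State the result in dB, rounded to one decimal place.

Weight each interval's intensity by its duration and average over T = 40 min:
Σ tᵢ·10^(Lᵢ/10) = 10·10^(56/10) + 30·10^(59/10) = 2.781e+07.
L_eq = 10·log₁₀(2.781e+07/40) = 58.42 dB.

58.4 dB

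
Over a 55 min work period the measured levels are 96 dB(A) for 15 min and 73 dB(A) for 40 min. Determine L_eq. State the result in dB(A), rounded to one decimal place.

90.4 dB(A)

L_eq = 10·log₁₀[(1/T)·Σ tᵢ·10^(Lᵢ/10)] with T = 55 min.
Σ tᵢ·10^(Lᵢ/10) = 15·10^(96/10) + 40·10^(73/10) = 6.051e+10.
L_eq = 10·log₁₀(6.051e+10/55) = 90.41 dB(A).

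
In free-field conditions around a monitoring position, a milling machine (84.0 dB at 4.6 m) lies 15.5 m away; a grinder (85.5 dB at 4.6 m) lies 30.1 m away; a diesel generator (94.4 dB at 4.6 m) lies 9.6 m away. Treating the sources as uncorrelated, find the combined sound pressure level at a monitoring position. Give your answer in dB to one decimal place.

Apply inverse-square spreading to bring every level to the receiver, then sum 10^(L/10).
milling machine: 84.0 − 20·log₁₀(15.5/4.6) = 84.0 − 10.55 = 73.45 dB.
grinder: 85.5 − 20·log₁₀(30.1/4.6) = 85.5 − 16.32 = 69.18 dB.
diesel generator: 94.4 − 20·log₁₀(9.6/4.6) = 94.4 − 6.39 = 88.01 dB.
Σ 10^(L/10) = 6.628e+08 → L_total = 10·log₁₀(6.628e+08) = 88.21 dB.

88.2 dB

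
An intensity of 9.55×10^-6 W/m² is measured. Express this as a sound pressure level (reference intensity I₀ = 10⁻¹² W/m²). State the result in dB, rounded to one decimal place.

Dividing by I₀ shifts the exponent by 12: I/I₀ = 9.55×10^6.
L = 10·(0.9800 + 6) = 69.80 dB.

69.8 dB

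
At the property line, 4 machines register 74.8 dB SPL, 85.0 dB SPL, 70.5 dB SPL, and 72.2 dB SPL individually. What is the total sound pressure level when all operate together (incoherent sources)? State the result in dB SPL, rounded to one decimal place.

85.7 dB SPL

For uncorrelated sources the intensities add, so convert each level to linear form, sum, and take 10·log₁₀ of the total.
Σ 10^(L/10) = 10^(74.8/10) + 10^(85.0/10) + 10^(70.5/10) + 10^(72.2/10) = 3.742e+08.
L_total = 10·log₁₀(3.742e+08) = 85.73 dB SPL.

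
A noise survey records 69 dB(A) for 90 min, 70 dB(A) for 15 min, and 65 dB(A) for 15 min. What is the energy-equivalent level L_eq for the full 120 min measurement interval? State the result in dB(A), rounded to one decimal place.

L_eq = 10·log₁₀[(1/T)·Σ tᵢ·10^(Lᵢ/10)] with T = 120 min.
Σ tᵢ·10^(Lᵢ/10) = 90·10^(69/10) + 15·10^(70/10) + 15·10^(65/10) = 9.123e+08.
L_eq = 10·log₁₀(9.123e+08/120) = 68.81 dB(A).

68.8 dB(A)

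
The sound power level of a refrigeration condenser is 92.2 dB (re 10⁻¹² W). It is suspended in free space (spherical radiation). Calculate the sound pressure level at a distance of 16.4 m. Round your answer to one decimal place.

The power spreads over a sphere of area 4π·r², so L_p = L_w − 10·log₁₀(4π·r²).
4π·r² = 3380 m², 10·log₁₀ of that is 35.289 dB.
L_p = 92.2 − 35.289 = 56.91 dB.

56.9 dB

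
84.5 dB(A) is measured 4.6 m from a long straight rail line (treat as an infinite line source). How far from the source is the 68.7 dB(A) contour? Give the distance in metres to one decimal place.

For a line source L₁ − L₂ = 10·log₁₀(r₂/r₁), so r₂ = r₁·10^((L₁−L₂)/10).
r₂ = 4.6·10^((84.5−68.7)/10) = 4.6·10^(15.8/10) = 174.89 m.

174.9 m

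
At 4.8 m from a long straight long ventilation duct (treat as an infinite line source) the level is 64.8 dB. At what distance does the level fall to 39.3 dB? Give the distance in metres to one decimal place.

1703.1 m

Line-source spreading drops the level by 10·log₁₀(r₂/r₁); inverting, r₂/r₁ = 10^(ΔL/10).
r₂ = 4.8·10^((64.8−39.3)/10) = 4.8·10^(25.5/10) = 1703.10 m.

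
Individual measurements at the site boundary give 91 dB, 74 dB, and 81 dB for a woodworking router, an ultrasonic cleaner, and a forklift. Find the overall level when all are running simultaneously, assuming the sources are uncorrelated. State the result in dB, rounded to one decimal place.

For uncorrelated sources the intensities add, so convert each level to linear form, sum, and take 10·log₁₀ of the total.
Σ 10^(L/10) = 10^(91/10) + 10^(74/10) + 10^(81/10) = 1.410e+09.
L_total = 10·log₁₀(1.410e+09) = 91.49 dB.

91.5 dB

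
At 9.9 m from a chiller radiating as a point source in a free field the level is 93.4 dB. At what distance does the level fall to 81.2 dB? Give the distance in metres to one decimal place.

The 12.2 dB drop corresponds to a distance ratio of 10^(12.2/20) for a point source.
r₂ = 9.9·10^((93.4−81.2)/20) = 9.9·10^(12.2/20) = 40.33 m.

40.3 m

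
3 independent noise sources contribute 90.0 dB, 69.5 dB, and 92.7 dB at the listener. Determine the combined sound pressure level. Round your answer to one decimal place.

94.6 dB

For uncorrelated sources the intensities add, so convert each level to linear form, sum, and take 10·log₁₀ of the total.
Σ 10^(L/10) = 10^(90.0/10) + 10^(69.5/10) + 10^(92.7/10) = 2.871e+09.
L_total = 10·log₁₀(2.871e+09) = 94.58 dB.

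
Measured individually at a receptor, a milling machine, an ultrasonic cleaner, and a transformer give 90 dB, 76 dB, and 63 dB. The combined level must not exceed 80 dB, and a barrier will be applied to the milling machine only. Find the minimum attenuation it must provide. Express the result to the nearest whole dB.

12 dB

Everything except the milling machine sums to 10^(76/10) + 10^(63/10) = 4.181e+07 in linear terms, 76.21 dB.
The limit corresponds to 10^(80/10) = 1.000e+08; subtracting the fixed part leaves 5.819e+07 for the milling machine, i.e. 77.65 dB.
So the milling machine must be reduced from 90 to 77.65 dB: IL = 12.35 dB.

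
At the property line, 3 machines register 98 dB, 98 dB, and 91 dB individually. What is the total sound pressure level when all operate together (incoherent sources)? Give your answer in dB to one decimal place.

Incoherent sources combine by intensity addition: L_total = 10·log₁₀(Σ 10^(L_i/10)).
Σ 10^(L/10) = 10^(98/10) + 10^(98/10) + 10^(91/10) = 1.388e+10.
L_total = 10·log₁₀(1.388e+10) = 101.42 dB.

101.4 dB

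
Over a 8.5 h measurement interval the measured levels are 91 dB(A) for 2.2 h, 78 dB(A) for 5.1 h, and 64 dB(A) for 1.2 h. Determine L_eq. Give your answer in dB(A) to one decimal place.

L_eq = 10·log₁₀[(1/T)·Σ tᵢ·10^(Lᵢ/10)] with T = 8.5 h.
Σ tᵢ·10^(Lᵢ/10) = 2.2·10^(91/10) + 5.1·10^(78/10) + 1.2·10^(64/10) = 3.094e+09.
L_eq = 10·log₁₀(3.094e+09/8.5) = 85.61 dB(A).

85.6 dB(A)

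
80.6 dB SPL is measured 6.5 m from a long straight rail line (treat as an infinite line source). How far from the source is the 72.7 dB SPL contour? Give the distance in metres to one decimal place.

40.1 m

For a line source L₁ − L₂ = 10·log₁₀(r₂/r₁), so r₂ = r₁·10^((L₁−L₂)/10).
r₂ = 6.5·10^((80.6−72.7)/10) = 6.5·10^(7.9/10) = 40.08 m.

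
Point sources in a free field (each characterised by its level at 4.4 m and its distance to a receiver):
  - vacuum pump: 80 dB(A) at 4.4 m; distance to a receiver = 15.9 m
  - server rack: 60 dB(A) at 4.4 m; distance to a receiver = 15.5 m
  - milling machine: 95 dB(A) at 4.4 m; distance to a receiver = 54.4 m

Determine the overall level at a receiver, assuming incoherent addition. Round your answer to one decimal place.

First find each source's level at the receiver (point-source: −20·log₁₀(r/r_ref)), then combine on an intensity basis.
vacuum pump: 80 − 20·log₁₀(15.9/4.4) = 80 − 11.16 = 68.84 dB(A).
server rack: 60 − 20·log₁₀(15.5/4.4) = 60 − 10.94 = 49.06 dB(A).
milling machine: 95 − 20·log₁₀(54.4/4.4) = 95 − 21.84 = 73.16 dB(A).
Σ 10^(L/10) = 2.843e+07 → L_total = 10·log₁₀(2.843e+07) = 74.54 dB(A).

74.5 dB(A)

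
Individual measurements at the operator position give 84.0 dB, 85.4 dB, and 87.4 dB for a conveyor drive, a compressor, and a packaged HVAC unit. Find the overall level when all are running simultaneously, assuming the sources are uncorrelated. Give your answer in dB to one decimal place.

For uncorrelated sources the intensities add, so convert each level to linear form, sum, and take 10·log₁₀ of the total.
Σ 10^(L/10) = 10^(84.0/10) + 10^(85.4/10) + 10^(87.4/10) = 1.147e+09.
L_total = 10·log₁₀(1.147e+09) = 90.60 dB.

90.6 dB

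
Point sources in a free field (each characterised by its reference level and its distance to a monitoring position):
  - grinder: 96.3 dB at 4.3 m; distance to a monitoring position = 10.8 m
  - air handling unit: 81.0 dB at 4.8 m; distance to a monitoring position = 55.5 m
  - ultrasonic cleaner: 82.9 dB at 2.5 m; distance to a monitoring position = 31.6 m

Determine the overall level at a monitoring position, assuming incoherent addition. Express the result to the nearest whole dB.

Propagate each source to the receiver with L = L_ref − 20·log₁₀(r/r_ref), then add intensities.
grinder: 96.3 − 20·log₁₀(10.8/4.3) = 96.3 − 8.00 = 88.30 dB.
air handling unit: 81.0 − 20·log₁₀(55.5/4.8) = 81.0 − 21.26 = 59.74 dB.
ultrasonic cleaner: 82.9 − 20·log₁₀(31.6/2.5) = 82.9 − 22.03 = 60.87 dB.
Σ 10^(L/10) = 6.784e+08 → L_total = 10·log₁₀(6.784e+08) = 88.31 dB.

88 dB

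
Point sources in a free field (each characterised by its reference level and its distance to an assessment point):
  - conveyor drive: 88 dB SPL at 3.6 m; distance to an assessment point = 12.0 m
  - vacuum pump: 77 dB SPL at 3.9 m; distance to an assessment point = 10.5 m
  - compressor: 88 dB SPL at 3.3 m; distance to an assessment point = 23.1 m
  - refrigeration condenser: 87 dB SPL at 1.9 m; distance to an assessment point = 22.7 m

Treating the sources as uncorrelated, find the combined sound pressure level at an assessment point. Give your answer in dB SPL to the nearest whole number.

79 dB SPL

Propagate each source to the receiver with L = L_ref − 20·log₁₀(r/r_ref), then add intensities.
conveyor drive: 88 − 20·log₁₀(12.0/3.6) = 88 − 10.46 = 77.54 dB SPL.
vacuum pump: 77 − 20·log₁₀(10.5/3.9) = 77 − 8.60 = 68.40 dB SPL.
compressor: 88 − 20·log₁₀(23.1/3.3) = 88 − 16.90 = 71.10 dB SPL.
refrigeration condenser: 87 − 20·log₁₀(22.7/1.9) = 87 − 21.55 = 65.45 dB SPL.
Σ 10^(L/10) = 8.009e+07 → L_total = 10·log₁₀(8.009e+07) = 79.04 dB SPL.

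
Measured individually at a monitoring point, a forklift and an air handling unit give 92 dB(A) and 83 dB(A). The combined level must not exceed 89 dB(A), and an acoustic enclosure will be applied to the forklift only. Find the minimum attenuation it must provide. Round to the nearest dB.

Fixed contribution from the other source: Σ 10^(L/10) = 10^(83/10) = 1.995e+08 (83.00 dB(A)).
The limit corresponds to 10^(89/10) = 7.943e+08; subtracting the fixed part leaves 5.948e+08 for the forklift, i.e. 87.74 dB(A).
Required insertion loss = 92 − 87.74 = 4.26 dB.

4 dB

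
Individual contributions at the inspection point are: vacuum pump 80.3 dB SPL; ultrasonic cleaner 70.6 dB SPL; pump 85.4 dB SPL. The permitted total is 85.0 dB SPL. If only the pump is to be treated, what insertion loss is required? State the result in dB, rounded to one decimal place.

Everything except the pump sums to 10^(80.3/10) + 10^(70.6/10) = 1.186e+08 in linear terms, 80.74 dB SPL.
The limit corresponds to 10^(85.0/10) = 3.162e+08; subtracting the fixed part leaves 1.976e+08 for the pump, i.e. 82.96 dB SPL.
So the pump must be reduced from 85.4 to 82.96 dB SPL: IL = 2.44 dB.

2.4 dB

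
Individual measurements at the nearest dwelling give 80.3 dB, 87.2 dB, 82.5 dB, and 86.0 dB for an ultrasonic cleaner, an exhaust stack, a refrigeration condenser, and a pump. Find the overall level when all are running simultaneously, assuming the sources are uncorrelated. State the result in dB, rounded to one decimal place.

90.8 dB

Incoherent sources combine by intensity addition: L_total = 10·log₁₀(Σ 10^(L_i/10)).
Σ 10^(L/10) = 10^(80.3/10) + 10^(87.2/10) + 10^(82.5/10) + 10^(86.0/10) = 1.208e+09.
L_total = 10·log₁₀(1.208e+09) = 90.82 dB.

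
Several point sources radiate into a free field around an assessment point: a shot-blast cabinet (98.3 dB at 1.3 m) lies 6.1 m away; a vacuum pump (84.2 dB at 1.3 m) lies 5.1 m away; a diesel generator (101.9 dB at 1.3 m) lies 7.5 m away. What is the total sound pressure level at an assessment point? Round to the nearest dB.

89 dB

Apply inverse-square spreading to bring every level to the receiver, then sum 10^(L/10).
shot-blast cabinet: 98.3 − 20·log₁₀(6.1/1.3) = 98.3 − 13.43 = 84.87 dB.
vacuum pump: 84.2 − 20·log₁₀(5.1/1.3) = 84.2 − 11.87 = 72.33 dB.
diesel generator: 101.9 − 20·log₁₀(7.5/1.3) = 101.9 − 15.22 = 86.68 dB.
Σ 10^(L/10) = 7.895e+08 → L_total = 10·log₁₀(7.895e+08) = 88.97 dB.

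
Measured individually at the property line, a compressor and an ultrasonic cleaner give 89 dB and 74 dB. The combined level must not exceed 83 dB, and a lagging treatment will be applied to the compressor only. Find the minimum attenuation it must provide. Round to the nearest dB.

Everything except the compressor sums to 10^(74/10) = 2.512e+07 in linear terms, 74.00 dB.
The limit corresponds to 10^(83/10) = 1.995e+08; subtracting the fixed part leaves 1.744e+08 for the compressor, i.e. 82.42 dB.
Required insertion loss = 89 − 82.42 = 6.58 dB.

7 dB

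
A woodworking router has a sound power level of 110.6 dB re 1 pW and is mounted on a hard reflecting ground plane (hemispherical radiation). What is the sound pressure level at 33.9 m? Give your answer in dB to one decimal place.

72.0 dB

L_p = L_w − 10·log₁₀(2π·r²) with r = 33.9 m.
2π·r² = 7221 m², 10·log₁₀ of that is 38.586 dB.
L_p = 110.6 − 38.586 = 72.01 dB.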